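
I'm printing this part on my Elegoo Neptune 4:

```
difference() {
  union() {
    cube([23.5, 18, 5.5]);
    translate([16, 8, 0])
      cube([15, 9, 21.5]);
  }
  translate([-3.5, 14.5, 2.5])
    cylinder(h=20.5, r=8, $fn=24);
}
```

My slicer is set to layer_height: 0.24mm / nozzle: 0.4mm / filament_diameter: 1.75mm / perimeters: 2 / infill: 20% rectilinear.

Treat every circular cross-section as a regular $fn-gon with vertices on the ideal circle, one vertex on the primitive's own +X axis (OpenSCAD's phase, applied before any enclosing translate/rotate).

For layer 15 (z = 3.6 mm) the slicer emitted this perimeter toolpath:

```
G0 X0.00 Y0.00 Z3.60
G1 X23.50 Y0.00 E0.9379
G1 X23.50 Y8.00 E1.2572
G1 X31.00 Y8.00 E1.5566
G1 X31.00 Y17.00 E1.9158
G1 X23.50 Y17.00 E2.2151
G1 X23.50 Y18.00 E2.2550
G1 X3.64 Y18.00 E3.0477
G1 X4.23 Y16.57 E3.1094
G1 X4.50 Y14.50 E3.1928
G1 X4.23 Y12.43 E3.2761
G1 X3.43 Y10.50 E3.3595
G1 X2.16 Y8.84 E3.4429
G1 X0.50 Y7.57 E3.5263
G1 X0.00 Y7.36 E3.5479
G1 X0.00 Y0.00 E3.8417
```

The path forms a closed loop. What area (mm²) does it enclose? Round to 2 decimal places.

Apply the shoelace formula to the sequence of (X, Y) vertices; enclosed area = 453.03 mm².

453.03 mm²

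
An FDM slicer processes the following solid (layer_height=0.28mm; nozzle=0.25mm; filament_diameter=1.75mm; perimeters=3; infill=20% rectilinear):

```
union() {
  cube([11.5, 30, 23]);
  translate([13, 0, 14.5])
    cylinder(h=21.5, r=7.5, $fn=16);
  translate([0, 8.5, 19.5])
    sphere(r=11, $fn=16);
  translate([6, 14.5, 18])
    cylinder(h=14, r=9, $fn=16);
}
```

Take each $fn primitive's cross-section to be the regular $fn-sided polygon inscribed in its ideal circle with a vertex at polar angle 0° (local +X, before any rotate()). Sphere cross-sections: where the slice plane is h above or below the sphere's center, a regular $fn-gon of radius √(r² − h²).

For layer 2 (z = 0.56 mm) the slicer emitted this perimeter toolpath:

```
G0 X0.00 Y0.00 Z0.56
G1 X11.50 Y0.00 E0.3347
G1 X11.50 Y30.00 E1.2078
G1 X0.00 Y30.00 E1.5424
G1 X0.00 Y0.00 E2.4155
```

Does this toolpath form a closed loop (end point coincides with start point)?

yes

Start point (G0): (0.00, 0.00). End point (last G1): the path returns to the start — closed.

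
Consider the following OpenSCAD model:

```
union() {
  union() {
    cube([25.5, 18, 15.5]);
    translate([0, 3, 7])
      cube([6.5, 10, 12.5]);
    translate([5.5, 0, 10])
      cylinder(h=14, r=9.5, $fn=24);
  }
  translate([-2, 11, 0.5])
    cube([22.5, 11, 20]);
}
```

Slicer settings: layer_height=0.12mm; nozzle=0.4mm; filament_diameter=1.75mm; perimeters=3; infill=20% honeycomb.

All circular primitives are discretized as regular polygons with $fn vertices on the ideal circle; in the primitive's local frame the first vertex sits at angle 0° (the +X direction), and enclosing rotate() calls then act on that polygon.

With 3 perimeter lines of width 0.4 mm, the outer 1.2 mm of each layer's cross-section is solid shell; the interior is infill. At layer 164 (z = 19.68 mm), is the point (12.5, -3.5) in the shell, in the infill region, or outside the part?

infill

At z = 19.68 mm: the cube does not reach this height (z outside [0, 15.5]); the cube at (0, 3) is not intersected at this z (z outside [7, 19.5]); the cylinder at (5.5, 0): section is a regular 24-gon, circumradius r=9.5; Taking the union: only the r=9.5 cylinder at (5.5, 0) is present, so the union is just that shape — 1 connected region; the cube at (-2, 11) (footprint 22.5×11) is included at this height; Merging all regions: the 2 present regions are separate (no shared area or edge), so areas and boundary lengths simply add and each stays a separate island — 2 connected regions. Overall, the cross-section has 2 separate islands. The nearest boundary edge runs (14.68, -2.46)→(13.73, -4.75); distance from the point to it = 1.61 mm. (Shell/infill is judged within the island containing the point — the largest one.) The point is inside the cross-section and 1.61 mm from the nearest boundary — more than the 1.2 mm shell width (3 × 0.4), so it's in the infill interior.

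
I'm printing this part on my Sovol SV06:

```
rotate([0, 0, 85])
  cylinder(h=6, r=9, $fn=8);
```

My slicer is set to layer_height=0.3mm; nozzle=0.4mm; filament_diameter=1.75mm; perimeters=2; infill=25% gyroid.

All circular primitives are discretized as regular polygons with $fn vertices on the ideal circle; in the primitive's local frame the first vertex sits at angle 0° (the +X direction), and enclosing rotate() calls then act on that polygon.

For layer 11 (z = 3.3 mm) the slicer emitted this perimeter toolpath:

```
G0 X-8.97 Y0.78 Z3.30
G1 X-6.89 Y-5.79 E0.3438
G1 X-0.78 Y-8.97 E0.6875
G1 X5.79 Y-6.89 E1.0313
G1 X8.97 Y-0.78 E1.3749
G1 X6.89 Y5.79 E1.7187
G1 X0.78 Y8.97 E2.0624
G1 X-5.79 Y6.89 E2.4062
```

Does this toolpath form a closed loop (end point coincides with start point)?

no

Start point (G0): (-8.97, 0.78). End point (last G1): the path does not return to the start — open.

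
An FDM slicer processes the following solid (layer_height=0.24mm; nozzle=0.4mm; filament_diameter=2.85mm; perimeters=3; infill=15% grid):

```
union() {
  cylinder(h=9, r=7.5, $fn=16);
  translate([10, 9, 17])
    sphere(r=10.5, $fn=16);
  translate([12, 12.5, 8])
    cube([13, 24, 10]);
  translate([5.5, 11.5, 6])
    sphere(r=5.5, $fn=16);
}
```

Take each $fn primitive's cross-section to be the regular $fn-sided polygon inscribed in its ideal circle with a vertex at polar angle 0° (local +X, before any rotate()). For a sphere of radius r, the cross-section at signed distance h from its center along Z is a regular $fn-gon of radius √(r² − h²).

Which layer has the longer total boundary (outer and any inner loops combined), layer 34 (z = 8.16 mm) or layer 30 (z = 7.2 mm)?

Layer 34 (z = 8.16): the r=7.5 cylinder gives a regular 16-gon of circumradius 7.5 (constant along its height) (perimeter = 2·16·7.500·sin(180°/16) = 46.82 mm); the r=10.5 sphere at (10, 9) contributes a regular 16-gon of circumradius √(10.5²−8.84²) = 5.666 (perimeter = 2·16·5.666·sin(180°/16) = 35.37 mm); the cube at (12, 12.5) (footprint 13×24) is included at this height (perimeter 74.00 mm); the r=5.5 sphere at (5.5, 11.5) slices to a regular 16-gon of circumradius 5.058 (√(r²−h²) with h=2.16 from center) (perimeter = 2·16·5.058·sin(180°/16) = 31.58 mm); Merging all regions: the regions partially overlap (shared area 38.07 mm²), so the edge portions inside another operand are dropped and the merged outline is re-measured after clipping — boundary = 158.09 mm. So its perimeter = 158.09 mm. Layer 30 (z = 7.2): the cylinder: section is a regular 16-gon, circumradius r=7.5 (perimeter = 2·16·7.500·sin(180°/16) = 46.82 mm); the sphere at (10, 9): section is a regular 16-gon, circumradius = √(r²−h²) = √(10.5²−9.8²) = 3.770 (perimeter = 2·16·3.770·sin(180°/16) = 23.53 mm); the cube at (12, 12.5) is absent (z outside [8, 18]); the r=5.5 sphere at (5.5, 11.5) slices to a regular 16-gon of circumradius 5.367 (√(r²−h²) with h=1.2 from center) (perimeter = 2·16·5.367·sin(180°/16) = 33.51 mm); Merging all regions: the regions partially overlap (shared area 19.53 mm²), so the edge portions inside another operand are dropped and the merged outline is re-measured after clipping — boundary = 85.37 mm. So its perimeter = 85.37 mm. Layer 34 is larger (158.09 vs 85.37 mm).

layer 34 (z = 8.16 mm)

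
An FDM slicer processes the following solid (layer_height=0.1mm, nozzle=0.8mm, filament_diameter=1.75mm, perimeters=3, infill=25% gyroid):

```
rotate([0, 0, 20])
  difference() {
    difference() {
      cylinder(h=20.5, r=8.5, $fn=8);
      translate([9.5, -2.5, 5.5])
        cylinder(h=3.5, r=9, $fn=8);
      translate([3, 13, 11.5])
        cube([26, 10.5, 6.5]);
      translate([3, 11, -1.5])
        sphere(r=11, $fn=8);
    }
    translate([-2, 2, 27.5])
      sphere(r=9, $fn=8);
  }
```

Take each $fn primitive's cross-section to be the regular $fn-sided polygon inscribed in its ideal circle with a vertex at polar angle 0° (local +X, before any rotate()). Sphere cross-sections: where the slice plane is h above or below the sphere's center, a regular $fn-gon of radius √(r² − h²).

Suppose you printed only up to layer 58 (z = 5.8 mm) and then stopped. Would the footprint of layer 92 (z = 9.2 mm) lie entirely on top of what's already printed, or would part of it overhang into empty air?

Compare the two slices. At z = 5.8: the r=8.5 cylinder gives a regular 8-gon of circumradius 8.5 (constant along its height) (area = (8/2)·8.500²·sin(360°/8) = 204.35 mm²); the cylinder at (9.5, -2.5): section is a regular 8-gon, circumradius r=9 (area = (8/2)·9.000²·sin(360°/8) = 229.10 mm²); the cube at (3, 13) is not intersected at this z (z outside [11.5, 18]); the sphere at (3, 11): section is a regular 8-gon, circumradius = √(r²−h²) = √(11²−7.3²) = 8.229 (area = (8/2)·8.229²·sin(360°/8) = 191.51 mm²); After the difference (first − rest): starting from the r=8.5 cylinder (204.35 mm²), the r=9 cylinder at (9.5, -2.5) partially overlaps it — only the 62.89 mm² overlap (of its 229.10 mm²) is removed, clipping the outline; the r=11 sphere at (3, 11) partially overlaps it — only the 30.34 mm² overlap (of its 191.51 mm²) is removed, clipping the outline — area = 111.12 mm²; the sphere at (-2, 2) does not reach this height (|z−center|=21.700 > r=9); After the difference (first − rest): none of the subtracted shapes is present at this height, so the result so far is unchanged — area = 111.12 mm²; (whole slice rotated 20° about Z — lengths, areas and connectivity unchanged). At z = 9.2: the r=8.5 cylinder contributes a regular 8-gon of circumradius 8.5 (area = (8/2)·8.500²·sin(360°/8) = 204.35 mm²); the cylinder at (9.5, -2.5) is not intersected at this z (z outside [5.5, 9]); the cube at (3, 13) is absent (z outside [11.5, 18]); the r=11 sphere at (3, 11) slices to a regular 8-gon of circumradius 2.551 (√(r²−h²) with h=10.7 from center) (area = (8/2)·2.551²·sin(360°/8) = 18.41 mm²); Subtracting the remaining from the first: starting from the r=8.5 cylinder (204.35 mm²), the r=11 sphere at (3, 11) misses the remaining region (no effect) — area = 204.35 mm²; the sphere at (-2, 2) is not intersected at this z (|z−center|=18.300 > r=9); Taking the first minus the rest: none of the subtracted shapes is present at this height, so that combined region is unchanged — area = 204.35 mm²; (whole slice rotated 20° about Z — lengths, areas and connectivity unchanged). Checking containment: at z = 9.2 the cross-section extends beyond the z = 5.8 cross-section by about 93.23 mm².

part overhangs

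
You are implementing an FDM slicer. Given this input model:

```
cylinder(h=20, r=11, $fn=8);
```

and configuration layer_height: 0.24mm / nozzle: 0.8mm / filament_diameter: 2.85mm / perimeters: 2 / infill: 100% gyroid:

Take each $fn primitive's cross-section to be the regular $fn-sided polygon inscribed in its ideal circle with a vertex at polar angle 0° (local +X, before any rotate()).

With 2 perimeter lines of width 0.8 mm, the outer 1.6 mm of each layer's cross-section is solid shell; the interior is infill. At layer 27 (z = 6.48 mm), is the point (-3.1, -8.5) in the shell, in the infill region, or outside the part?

At z = 6.48 mm: the r=11 cylinder gives a regular 8-gon of circumradius 11 (constant along its height). Overall, the cross-section is a single solid region. The nearest boundary edge runs (-7.78, -7.78)→(-0.00, -11.00); distance from the point to it = 1.12 mm. The point is inside the cross-section, 1.12 mm from the nearest boundary — within the 1.6 mm shell band (2 × 0.8).

shell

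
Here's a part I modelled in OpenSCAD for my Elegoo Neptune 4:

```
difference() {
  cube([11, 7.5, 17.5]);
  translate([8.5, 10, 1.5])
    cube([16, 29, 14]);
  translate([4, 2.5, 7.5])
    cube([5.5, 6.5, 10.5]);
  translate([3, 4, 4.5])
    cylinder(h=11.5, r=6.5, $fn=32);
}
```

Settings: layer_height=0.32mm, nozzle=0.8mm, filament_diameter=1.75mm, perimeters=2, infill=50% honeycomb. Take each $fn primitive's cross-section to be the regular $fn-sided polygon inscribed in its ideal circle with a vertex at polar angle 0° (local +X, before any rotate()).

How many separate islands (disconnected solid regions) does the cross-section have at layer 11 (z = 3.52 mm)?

1

At z = 3.52 mm: the 11×7.5 cube contributes its full rectangle; the 16×29 cube at (8.5, 10) contributes its full rectangle; the cube at (4, 2.5) is absent (z outside [7.5, 18]); the cylinder at (3, 4) does not reach this height (z outside [4.5, 16]); Taking the first minus the rest: starting from the 11×7.5 cube, the 16×29 cube at (8.5, 10) misses the remaining region (no effect) — 1 connected region. Overall, the cross-section is a single solid region. Island count = 1.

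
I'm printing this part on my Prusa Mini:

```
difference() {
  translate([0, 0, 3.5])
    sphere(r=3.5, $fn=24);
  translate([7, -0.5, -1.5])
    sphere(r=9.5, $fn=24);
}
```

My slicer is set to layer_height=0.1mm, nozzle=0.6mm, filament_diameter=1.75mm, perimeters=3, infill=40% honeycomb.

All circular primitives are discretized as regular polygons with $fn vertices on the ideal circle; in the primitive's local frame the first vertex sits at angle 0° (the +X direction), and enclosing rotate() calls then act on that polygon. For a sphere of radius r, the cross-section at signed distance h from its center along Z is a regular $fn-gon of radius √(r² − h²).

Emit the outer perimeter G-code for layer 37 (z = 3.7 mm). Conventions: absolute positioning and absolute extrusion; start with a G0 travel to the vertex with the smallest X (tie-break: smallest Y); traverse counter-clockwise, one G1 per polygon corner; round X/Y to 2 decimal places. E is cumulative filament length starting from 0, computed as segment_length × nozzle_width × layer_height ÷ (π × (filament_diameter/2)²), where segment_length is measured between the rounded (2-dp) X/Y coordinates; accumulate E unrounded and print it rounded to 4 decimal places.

G0 X-3.49 Y0.00 Z3.70
G1 X-3.38 Y-0.90 E0.0226
G1 X-3.03 Y-1.75 E0.0455
G1 X-2.47 Y-2.47 E0.0683
G1 X-1.75 Y-3.03 E0.0911
G1 X-0.90 Y-3.38 E0.1140
G1 X-0.31 Y-3.45 E0.1288
G1 X-0.68 Y-2.56 E0.1528
G1 X-0.95 Y-0.50 E0.2047
G1 X-0.68 Y1.56 E0.2565
G1 X0.11 Y3.48 E0.3083
G1 X0.12 Y3.48 E0.3085
G1 X0.00 Y3.49 E0.3115
G1 X-0.90 Y3.38 E0.3342
G1 X-1.75 Y3.03 E0.3571
G1 X-2.47 Y2.47 E0.3798
G1 X-3.03 Y1.75 E0.4026
G1 X-3.38 Y0.90 E0.4255
G1 X-3.49 Y0.00 E0.4481

At z = 3.7 mm: the r=3.5 sphere slices to a regular 24-gon of circumradius 3.494 (√(r²−h²) with h=0.2 from center); the r=9.5 sphere at (7, -0.5) slices to a regular 24-gon of circumradius 7.950 (√(r²−h²) with h=5.2 from center); Taking the first minus the rest: starting from the r=3.5 sphere, the r=9.5 sphere at (7, -0.5) partially overlaps it — only the 23.30 mm² overlap (of its 196.32 mm²) is removed, clipping the outline — 1 connected region. The outline is a single polygon with 18 vertices. Extrusion per mm of travel: 0.6 × 0.1 / (π × 0.875²) = 0.024945. Accumulating E over each segment gives final E = 0.4481.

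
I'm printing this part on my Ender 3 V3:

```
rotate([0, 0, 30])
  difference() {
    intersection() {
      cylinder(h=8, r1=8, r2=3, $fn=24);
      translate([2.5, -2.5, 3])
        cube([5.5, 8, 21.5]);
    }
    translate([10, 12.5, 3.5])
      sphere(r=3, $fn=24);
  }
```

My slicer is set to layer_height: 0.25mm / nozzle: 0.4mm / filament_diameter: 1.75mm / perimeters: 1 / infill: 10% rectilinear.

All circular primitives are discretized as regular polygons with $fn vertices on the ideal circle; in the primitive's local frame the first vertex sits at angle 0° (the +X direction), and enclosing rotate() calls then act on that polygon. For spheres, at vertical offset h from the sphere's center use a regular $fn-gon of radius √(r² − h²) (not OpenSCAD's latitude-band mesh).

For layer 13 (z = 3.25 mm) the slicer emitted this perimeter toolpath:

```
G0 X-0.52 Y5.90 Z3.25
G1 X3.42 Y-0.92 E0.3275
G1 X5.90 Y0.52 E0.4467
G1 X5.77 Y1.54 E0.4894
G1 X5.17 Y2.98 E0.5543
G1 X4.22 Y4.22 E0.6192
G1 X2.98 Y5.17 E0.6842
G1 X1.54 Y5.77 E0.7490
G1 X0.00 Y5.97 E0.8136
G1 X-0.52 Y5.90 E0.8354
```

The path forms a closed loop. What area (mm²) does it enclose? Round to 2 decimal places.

21.42 mm²

Apply the shoelace formula to the sequence of (X, Y) vertices; enclosed area = 21.42 mm².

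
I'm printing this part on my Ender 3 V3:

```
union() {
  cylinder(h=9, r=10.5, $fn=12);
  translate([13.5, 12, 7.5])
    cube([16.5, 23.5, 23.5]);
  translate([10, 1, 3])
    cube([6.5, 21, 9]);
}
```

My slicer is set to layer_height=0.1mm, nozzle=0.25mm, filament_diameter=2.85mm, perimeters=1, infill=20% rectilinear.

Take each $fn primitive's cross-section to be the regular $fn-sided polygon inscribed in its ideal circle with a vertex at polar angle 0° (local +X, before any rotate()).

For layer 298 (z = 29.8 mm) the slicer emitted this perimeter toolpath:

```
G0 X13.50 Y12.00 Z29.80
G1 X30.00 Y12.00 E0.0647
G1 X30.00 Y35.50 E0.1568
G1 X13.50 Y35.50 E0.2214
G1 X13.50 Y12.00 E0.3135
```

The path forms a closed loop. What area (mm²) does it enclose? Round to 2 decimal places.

387.75 mm²

Apply the shoelace formula to the sequence of (X, Y) vertices; enclosed area = 387.75 mm².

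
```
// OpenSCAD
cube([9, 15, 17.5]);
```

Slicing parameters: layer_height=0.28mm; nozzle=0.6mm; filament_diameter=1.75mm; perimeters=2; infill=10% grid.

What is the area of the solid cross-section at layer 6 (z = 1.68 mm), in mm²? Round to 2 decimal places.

At z = 1.68 mm: the cube is present — its section is the full 9×15 rectangle (area 135.00 mm²). Overall, the cross-section is a single solid region. Net area = 135.00 mm².

135.00 mm²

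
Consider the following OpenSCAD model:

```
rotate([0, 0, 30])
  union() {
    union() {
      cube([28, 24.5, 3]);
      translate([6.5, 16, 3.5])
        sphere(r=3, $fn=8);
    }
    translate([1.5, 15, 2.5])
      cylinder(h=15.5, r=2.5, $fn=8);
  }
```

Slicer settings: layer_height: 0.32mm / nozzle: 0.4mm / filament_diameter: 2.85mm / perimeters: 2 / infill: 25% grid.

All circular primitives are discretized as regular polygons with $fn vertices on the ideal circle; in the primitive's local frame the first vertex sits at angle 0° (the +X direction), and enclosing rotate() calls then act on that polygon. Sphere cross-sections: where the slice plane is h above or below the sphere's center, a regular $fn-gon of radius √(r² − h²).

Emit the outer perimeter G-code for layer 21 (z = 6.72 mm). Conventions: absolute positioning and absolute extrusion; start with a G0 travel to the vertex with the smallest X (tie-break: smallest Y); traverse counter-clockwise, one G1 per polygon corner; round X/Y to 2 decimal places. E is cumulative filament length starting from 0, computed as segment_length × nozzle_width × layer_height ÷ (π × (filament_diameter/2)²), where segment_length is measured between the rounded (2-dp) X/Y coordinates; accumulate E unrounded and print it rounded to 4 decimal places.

G0 X-8.62 Y14.39 Z6.72
G1 X-8.37 Y12.49 E0.0385
G1 X-6.85 Y11.33 E0.0768
G1 X-4.95 Y11.58 E0.1153
G1 X-3.79 Y13.09 E0.1535
G1 X-4.04 Y14.99 E0.1919
G1 X-5.55 Y16.16 E0.2303
G1 X-7.45 Y15.91 E0.2687
G1 X-8.62 Y14.39 E0.3072

At z = 6.72 mm: the cube is absent (z outside [0, 3]); the sphere at (6.5, 16) is absent (|z−center|=3.220 > r=3); Combining (union): nothing is present at this height; the cylinder at (1.5, 15): section is a regular 8-gon, circumradius r=2.5; Merging all regions: only the r=2.5 cylinder at (1.5, 15) is present, so the union is just that shape — 1 connected region; (whole slice rotated 30° about Z — lengths, areas and connectivity unchanged). The outline is a single polygon with 8 vertices. Extrusion per mm of travel: 0.4 × 0.32 / (π × 1.425²) = 0.020065. Accumulating E over each segment gives final E = 0.3072.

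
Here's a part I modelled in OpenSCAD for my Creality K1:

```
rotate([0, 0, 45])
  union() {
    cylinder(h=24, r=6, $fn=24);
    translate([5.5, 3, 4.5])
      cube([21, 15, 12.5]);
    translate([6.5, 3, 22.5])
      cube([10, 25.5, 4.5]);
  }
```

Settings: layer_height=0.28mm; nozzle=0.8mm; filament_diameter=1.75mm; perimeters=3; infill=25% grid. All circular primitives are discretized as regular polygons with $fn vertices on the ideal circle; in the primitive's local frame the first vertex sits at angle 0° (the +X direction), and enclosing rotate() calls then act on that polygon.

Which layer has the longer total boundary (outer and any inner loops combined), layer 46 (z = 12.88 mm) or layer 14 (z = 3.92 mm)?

Layer 46 (z = 12.88): the cylinder: section is a regular 24-gon, circumradius r=6 (perimeter = 2·24·6.000·sin(180°/24) = 37.59 mm); the cube at (5.5, 3) is present — its section is the full 21×15 rectangle (perimeter 72.00 mm); the cube at (6.5, 3) does not reach this height (z outside [22.5, 27]); Taking the union: the 2 present regions are separate (no shared area or edge), so areas and boundary lengths simply add and each stays a separate island — boundary = 109.59 mm; (whole slice rotated 45° about Z — lengths, areas and connectivity unchanged). So its perimeter = 109.59 mm. Layer 14 (z = 3.92): the cylinder: section is a regular 24-gon, circumradius r=6 (perimeter = 2·24·6.000·sin(180°/24) = 37.59 mm); the cube at (5.5, 3) does not reach this height (z outside [4.5, 17]); the cube at (6.5, 3) does not reach this height (z outside [22.5, 27]); Combining (union): only the r=6 cylinder is present, so the union is just that shape — boundary = 37.59 mm; (rotated 45° about Z; rotation is an isometry so areas/perimeters/island counts are preserved). So its perimeter = 37.59 mm. Layer 46 is larger (109.59 vs 37.59 mm).

layer 46 (z = 12.88 mm)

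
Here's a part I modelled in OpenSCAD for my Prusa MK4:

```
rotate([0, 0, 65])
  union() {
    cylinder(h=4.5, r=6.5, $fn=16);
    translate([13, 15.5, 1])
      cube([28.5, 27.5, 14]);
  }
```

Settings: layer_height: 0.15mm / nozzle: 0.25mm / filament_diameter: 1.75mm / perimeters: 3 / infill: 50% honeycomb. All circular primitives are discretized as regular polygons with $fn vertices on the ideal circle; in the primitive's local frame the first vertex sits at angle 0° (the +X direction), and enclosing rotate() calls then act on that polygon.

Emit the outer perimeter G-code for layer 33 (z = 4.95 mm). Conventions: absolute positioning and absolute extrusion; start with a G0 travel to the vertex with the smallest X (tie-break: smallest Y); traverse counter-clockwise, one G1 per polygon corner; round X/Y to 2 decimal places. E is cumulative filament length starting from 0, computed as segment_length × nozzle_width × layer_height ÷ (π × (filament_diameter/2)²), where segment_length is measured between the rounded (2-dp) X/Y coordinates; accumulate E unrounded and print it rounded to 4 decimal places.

G0 X-33.48 Y29.95 Z4.95
G1 X-8.55 Y18.33 E0.4288
G1 X3.49 Y44.16 E0.8731
G1 X-21.43 Y55.78 E1.3018
G1 X-33.48 Y29.95 E1.7462

At z = 4.95 mm: the cylinder is not intersected at this z (z outside [0, 4.5]); the cube at (13, 15.5) is present — its section is the full 28.5×27.5 rectangle; Combining (union): only the 28.5×27.5 cube at (13, 15.5) is present, so the union is just that shape — 1 connected region; (rotated 65° about Z; rotation is an isometry so areas/perimeters/island counts are preserved). The outline is a single polygon with 4 vertices. Extrusion per mm of travel: 0.25 × 0.15 / (π × 0.875²) = 0.015591. Accumulating E over each segment gives final E = 1.7462.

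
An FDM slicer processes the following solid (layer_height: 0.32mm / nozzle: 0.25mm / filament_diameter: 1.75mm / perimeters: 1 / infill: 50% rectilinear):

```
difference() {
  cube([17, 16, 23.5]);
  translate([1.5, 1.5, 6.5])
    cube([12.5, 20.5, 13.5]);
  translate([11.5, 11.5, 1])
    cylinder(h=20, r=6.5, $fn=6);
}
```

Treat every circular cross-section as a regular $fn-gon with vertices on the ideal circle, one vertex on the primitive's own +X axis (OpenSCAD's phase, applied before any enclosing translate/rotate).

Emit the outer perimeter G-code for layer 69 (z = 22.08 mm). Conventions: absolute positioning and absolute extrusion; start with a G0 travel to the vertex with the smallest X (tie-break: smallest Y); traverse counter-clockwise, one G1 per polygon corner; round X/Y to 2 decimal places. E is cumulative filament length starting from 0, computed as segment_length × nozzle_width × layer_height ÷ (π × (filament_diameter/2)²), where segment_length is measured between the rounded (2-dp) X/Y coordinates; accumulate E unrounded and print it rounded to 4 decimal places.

G0 X0.00 Y0.00 Z22.08
G1 X17.00 Y0.00 E0.5654
G1 X17.00 Y16.00 E1.0976
G1 X0.00 Y16.00 E1.6630
G1 X0.00 Y0.00 E2.1952

At z = 22.08 mm: the 17×16 cube contributes its full rectangle; the cube at (1.5, 1.5) does not reach this height (z outside [6.5, 20]); the cylinder at (11.5, 11.5) is absent (z outside [1, 21]); Taking the first minus the rest: none of the subtracted shapes is present at this height, so the 17×16 cube is unchanged — 1 connected region. The outline is a single polygon with 4 vertices. Extrusion per mm of travel: 0.25 × 0.32 / (π × 0.875²) = 0.033260. Accumulating E over each segment gives final E = 2.1952.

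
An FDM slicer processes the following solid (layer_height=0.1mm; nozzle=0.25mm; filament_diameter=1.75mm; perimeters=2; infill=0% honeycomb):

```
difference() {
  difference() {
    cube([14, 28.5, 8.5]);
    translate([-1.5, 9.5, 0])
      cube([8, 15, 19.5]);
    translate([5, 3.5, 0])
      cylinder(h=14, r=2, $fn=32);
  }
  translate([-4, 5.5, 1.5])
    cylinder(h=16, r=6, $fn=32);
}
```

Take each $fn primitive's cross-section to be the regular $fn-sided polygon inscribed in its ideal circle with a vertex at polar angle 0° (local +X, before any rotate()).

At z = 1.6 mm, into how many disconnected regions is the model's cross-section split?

1

At z = 1.6 mm: the cube is present — its section is the full 14×28.5 rectangle; the cube at (-1.5, 9.5) (footprint 8×15) is included at this height; the r=2 cylinder at (5, 3.5) gives a regular 32-gon of circumradius 2 (constant along its height); Subtracting the remaining from the first: starting from the 14×28.5 cube, the 8×15 cube at (-1.5, 9.5) partially overlaps it — only the 97.50 mm² overlap (of its 120.00 mm²) is removed, clipping the outline; the r=2 cylinder at (5, 3.5) lies wholly inside it (removes its full 12.49 mm² and its 12.55 mm outline becomes a hole wall) — 1 connected region with 1 hole; the cylinder at (-4, 5.5): section is a regular 32-gon, circumradius r=6; Subtracting the remaining from the first: starting from the result so far, the r=6 cylinder at (-4, 5.5) partially overlaps it — only the 12.09 mm² overlap (of its 112.37 mm²) is removed, clipping the outline — 1 connected region with 1 hole. The result has 1 disconnected region.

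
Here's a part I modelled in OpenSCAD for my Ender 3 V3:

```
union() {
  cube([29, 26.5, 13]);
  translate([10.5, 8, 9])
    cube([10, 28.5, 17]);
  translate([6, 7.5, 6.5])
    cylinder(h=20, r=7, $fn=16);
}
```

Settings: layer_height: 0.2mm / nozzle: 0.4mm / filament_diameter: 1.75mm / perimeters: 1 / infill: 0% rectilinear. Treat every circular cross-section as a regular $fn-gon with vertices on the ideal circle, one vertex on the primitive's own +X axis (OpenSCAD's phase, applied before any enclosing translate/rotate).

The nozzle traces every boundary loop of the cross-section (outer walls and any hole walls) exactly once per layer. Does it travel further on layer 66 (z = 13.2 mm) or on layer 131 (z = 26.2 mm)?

layer 66 (z = 13.2 mm)

Layer 66 (z = 13.2): the cube is not intersected at this z (z outside [0, 13]); the cube at (10.5, 8) (footprint 10×28.5) is included at this height (perimeter 77.00 mm); the cylinder at (6, 7.5): section is a regular 16-gon, circumradius r=7 (perimeter = 2·16·7.000·sin(180°/16) = 43.70 mm); Taking the union: the regions partially overlap (shared area 7.57 mm²), so the edge portions inside another operand are dropped and the merged outline is re-measured after clipping — boundary = 108.06 mm. So its perimeter = 108.06 mm. Layer 131 (z = 26.2): the cube does not reach this height (z outside [0, 13]); the cube at (10.5, 8) is absent (z outside [9, 26]); the r=7 cylinder at (6, 7.5) gives a regular 16-gon of circumradius 7 (constant along its height) (perimeter = 2·16·7.000·sin(180°/16) = 43.70 mm); Taking the union: only the r=7 cylinder at (6, 7.5) is present, so the union is just that shape — boundary = 43.70 mm. So its perimeter = 43.70 mm. Layer 66 is larger (108.06 vs 43.70 mm).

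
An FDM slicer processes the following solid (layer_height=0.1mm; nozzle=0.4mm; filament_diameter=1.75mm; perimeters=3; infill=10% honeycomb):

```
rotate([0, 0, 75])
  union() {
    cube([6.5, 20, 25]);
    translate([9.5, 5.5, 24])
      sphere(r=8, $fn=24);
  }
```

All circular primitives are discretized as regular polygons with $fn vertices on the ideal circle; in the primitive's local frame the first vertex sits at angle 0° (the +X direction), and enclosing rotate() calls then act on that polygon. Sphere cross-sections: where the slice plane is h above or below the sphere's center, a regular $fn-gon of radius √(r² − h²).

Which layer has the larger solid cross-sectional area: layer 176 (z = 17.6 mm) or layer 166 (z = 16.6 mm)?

layer 176 (z = 17.6 mm)

Layer 176 (z = 17.6): the 6.5×20 cube contributes its full rectangle (area 130.00 mm²); the r=8 sphere at (9.5, 5.5) contributes a regular 24-gon of circumradius √(8²−6.4²) = 4.800 (area = (24/2)·4.800²·sin(360°/24) = 71.56 mm²); Merging all regions: the regions partially overlap — summed areas 201.56 mm² minus the doubly-counted overlap 9.16 mm² gives 192.39 mm² — area = 192.39 mm²; (rotated 75° about Z; rotation is an isometry so areas/perimeters/island counts are preserved). So its area = 192.39 mm². Layer 166 (z = 16.6): the cube is present — its section is the full 6.5×20 rectangle (area 130.00 mm²); the r=8 sphere at (9.5, 5.5) contributes a regular 24-gon of circumradius √(8²−7.4²) = 3.040 (area = (24/2)·3.040²·sin(360°/24) = 28.70 mm²); Merging all regions: the regions partially overlap — summed areas 158.70 mm² minus the doubly-counted overlap 0.01 mm² gives 158.69 mm² — area = 158.69 mm²; (whole slice rotated 75° about Z — lengths, areas and connectivity unchanged). So its area = 158.69 mm². Layer 176 is larger (192.39 vs 158.69 mm²).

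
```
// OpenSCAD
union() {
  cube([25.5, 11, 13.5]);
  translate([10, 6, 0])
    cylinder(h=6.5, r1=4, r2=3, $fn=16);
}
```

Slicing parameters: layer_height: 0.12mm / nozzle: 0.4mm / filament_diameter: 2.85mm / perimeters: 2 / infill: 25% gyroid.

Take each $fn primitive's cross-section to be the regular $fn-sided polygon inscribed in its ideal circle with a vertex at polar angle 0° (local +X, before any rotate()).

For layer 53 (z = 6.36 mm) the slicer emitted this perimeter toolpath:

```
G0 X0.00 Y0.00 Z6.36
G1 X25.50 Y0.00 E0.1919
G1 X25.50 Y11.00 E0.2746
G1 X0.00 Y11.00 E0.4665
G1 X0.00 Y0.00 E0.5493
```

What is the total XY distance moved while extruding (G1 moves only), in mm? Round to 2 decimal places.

73.00 mm

Sum the Euclidean lengths of each G1 segment: total = 73.00 mm.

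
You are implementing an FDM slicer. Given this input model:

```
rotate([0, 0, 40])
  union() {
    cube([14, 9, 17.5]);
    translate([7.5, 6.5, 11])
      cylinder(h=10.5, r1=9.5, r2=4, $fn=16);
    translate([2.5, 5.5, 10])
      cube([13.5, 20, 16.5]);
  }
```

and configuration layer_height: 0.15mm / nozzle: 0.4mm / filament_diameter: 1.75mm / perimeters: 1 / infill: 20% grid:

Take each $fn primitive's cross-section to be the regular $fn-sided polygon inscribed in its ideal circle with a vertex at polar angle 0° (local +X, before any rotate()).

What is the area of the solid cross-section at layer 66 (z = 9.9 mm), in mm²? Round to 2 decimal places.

At z = 9.9 mm: the cube is present — its section is the full 14×9 rectangle (area 126.00 mm²); the cone at (7.5, 6.5) is not intersected at this z (z outside [11, 21.5]); the cube at (2.5, 5.5) does not reach this height (z outside [10, 26.5]); Taking the union: only the 14×9 cube is present, so the union is just that shape — area = 126.00 mm²; (rotated 40° about Z; rotation is an isometry so areas/perimeters/island counts are preserved). Overall, the cross-section is a single solid region. Net area = 126.00 mm².

126.00 mm²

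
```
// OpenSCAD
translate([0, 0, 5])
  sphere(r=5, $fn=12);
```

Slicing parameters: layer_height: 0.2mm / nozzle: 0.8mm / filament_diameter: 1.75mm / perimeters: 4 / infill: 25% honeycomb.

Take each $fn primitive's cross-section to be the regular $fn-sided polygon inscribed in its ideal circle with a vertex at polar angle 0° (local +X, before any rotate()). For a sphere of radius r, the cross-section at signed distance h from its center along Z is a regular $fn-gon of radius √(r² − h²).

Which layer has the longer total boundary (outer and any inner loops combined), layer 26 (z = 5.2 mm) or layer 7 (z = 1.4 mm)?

Layer 26 (z = 5.2): the r=5 sphere slices to a regular 12-gon of circumradius 4.996 (√(r²−h²) with h=0.2 from center) (perimeter = 2·12·4.996·sin(180°/12) = 31.03 mm). So its perimeter = 31.03 mm. Layer 7 (z = 1.4): the r=5 sphere contributes a regular 12-gon of circumradius √(5²−3.6²) = 3.470 (perimeter = 2·12·3.470·sin(180°/12) = 21.55 mm). So its perimeter = 21.55 mm. Layer 26 is larger (31.03 vs 21.55 mm).

layer 26 (z = 5.2 mm)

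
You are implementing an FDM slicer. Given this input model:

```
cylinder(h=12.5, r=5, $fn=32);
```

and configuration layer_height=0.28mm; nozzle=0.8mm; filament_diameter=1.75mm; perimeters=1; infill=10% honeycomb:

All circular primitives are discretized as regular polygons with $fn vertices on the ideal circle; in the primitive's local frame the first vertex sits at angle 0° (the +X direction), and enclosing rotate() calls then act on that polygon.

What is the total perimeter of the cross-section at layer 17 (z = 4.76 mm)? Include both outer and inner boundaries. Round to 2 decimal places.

31.37 mm

At z = 4.76 mm: the cylinder: section is a regular 32-gon, circumradius r=5 (perimeter = 2·32·5.000·sin(180°/32) = 31.37 mm). Overall, the cross-section is a single solid region. Total boundary length (outer) = 31.37 mm.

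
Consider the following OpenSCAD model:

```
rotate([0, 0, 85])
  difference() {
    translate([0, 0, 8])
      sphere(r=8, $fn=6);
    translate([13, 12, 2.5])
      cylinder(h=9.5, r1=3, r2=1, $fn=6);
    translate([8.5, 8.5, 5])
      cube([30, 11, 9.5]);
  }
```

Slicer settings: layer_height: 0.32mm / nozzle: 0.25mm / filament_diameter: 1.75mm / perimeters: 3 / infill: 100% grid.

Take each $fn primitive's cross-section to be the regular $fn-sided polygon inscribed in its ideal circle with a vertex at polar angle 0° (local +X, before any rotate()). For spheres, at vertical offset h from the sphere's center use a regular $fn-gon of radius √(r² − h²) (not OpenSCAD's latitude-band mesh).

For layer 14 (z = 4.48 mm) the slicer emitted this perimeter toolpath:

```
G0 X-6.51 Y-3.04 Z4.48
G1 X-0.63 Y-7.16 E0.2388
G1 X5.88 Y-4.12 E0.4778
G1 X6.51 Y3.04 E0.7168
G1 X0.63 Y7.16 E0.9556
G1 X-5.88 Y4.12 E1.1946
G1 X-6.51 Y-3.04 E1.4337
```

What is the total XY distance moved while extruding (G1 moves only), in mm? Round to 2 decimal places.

43.10 mm

Sum the Euclidean lengths of each G1 segment: total = 43.10 mm.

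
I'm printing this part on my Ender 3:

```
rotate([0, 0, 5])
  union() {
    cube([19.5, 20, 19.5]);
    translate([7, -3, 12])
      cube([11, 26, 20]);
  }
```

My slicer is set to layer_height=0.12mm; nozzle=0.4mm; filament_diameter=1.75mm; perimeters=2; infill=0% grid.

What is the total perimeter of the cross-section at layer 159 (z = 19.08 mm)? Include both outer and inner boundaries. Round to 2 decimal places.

At z = 19.08 mm: the 19.5×20 cube contributes its full rectangle (perimeter 79.00 mm); the cube at (7, -3) is present — its section is the full 11×26 rectangle (perimeter 74.00 mm); Taking the union: the regions partially overlap (shared area 220.00 mm²), so the edge portions inside another operand are dropped and the merged outline is re-measured after clipping — boundary = 91.00 mm; (whole slice rotated 5° about Z — lengths, areas and connectivity unchanged). Overall, the cross-section is a single solid region. Total boundary length (outer) = 91.00 mm.

91.00 mm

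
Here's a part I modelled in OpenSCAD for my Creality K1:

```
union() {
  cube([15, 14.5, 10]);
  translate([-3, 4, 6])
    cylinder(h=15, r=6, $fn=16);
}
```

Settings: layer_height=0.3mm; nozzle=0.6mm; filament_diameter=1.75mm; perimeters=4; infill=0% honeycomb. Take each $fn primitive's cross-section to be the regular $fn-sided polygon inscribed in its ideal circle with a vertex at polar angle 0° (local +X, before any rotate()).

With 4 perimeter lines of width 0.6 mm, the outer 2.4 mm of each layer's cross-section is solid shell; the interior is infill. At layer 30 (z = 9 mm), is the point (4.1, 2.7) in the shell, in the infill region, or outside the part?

At z = 9 mm: the 15×14.5 cube contributes its full rectangle; the cylinder at (-3, 4): section is a regular 16-gon, circumradius r=6; Combining (union): the regions partially overlap (shared area 20.29 mm²), so overlapping operands fuse into one piece — 1 connected region. Overall, the cross-section is a single solid region. The nearest boundary edge runs (15.00, 0.00)→(1.40, 0.00); distance from the point to it = 2.70 mm. The point is inside the cross-section and 2.70 mm from the nearest boundary — more than the 2.4 mm shell width (4 × 0.6), so it's in the infill interior.

infill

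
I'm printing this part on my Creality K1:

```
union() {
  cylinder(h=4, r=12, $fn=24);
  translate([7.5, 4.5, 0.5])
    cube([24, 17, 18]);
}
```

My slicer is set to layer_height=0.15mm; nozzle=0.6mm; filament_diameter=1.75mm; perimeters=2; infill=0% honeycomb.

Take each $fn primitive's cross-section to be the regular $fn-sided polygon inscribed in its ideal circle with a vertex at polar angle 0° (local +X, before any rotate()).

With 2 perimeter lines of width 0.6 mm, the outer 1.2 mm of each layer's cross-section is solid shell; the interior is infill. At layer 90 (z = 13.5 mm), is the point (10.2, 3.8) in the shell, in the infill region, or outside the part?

outside

At z = 13.5 mm: the cylinder does not reach this height (z outside [0, 4]); the 24×17 cube at (7.5, 4.5) contributes its full rectangle; Combining (union): only the 24×17 cube at (7.5, 4.5) is present, so the union is just that shape — 1 connected region. Overall, the cross-section is a single solid region. The nearest boundary edge runs (7.50, 4.50)→(31.50, 4.50); distance from the point to it = 0.70 mm. The point is not inside any of the regions above, so it lies outside the cross-section (0.70 mm from the nearest boundary).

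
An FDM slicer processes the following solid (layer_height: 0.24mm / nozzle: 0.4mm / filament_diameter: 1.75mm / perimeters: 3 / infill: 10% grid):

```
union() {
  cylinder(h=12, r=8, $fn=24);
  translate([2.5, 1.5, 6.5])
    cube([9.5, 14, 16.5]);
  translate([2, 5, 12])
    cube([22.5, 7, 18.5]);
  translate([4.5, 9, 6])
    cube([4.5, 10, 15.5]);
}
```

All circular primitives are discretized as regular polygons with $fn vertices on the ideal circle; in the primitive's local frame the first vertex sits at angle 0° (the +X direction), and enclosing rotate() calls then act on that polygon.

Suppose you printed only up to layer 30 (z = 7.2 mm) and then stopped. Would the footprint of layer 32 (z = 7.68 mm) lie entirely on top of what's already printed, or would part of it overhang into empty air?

Compare the two slices. At z = 7.2: the cylinder: section is a regular 24-gon, circumradius r=8 (area = (24/2)·8.000²·sin(360°/24) = 198.77 mm²); the cube at (2.5, 1.5) is present — its section is the full 9.5×14 rectangle (area 133.00 mm²); the cube at (2, 5) does not reach this height (z outside [12, 30.5]); the cube at (4.5, 9) (footprint 4.5×10) is included at this height (area 45.00 mm²); Taking the union: the regions partially overlap — summed areas 376.77 mm² minus the doubly-counted overlap 51.28 mm² gives 325.49 mm² — area = 325.49 mm². At z = 7.68: the r=8 cylinder gives a regular 24-gon of circumradius 8 (constant along its height) (area = (24/2)·8.000²·sin(360°/24) = 198.77 mm²); the cube at (2.5, 1.5) (footprint 9.5×14) is included at this height (area 133.00 mm²); the cube at (2, 5) is absent (z outside [12, 30.5]); the cube at (4.5, 9) is present — its section is the full 4.5×10 rectangle (area 45.00 mm²); Combining (union): the regions partially overlap — summed areas 376.77 mm² minus the doubly-counted overlap 51.28 mm² gives 325.49 mm² — area = 325.49 mm². Checking containment: the cross-section at z = 7.68 is a subset of the cross-section at z = 7.2.

entirely on top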